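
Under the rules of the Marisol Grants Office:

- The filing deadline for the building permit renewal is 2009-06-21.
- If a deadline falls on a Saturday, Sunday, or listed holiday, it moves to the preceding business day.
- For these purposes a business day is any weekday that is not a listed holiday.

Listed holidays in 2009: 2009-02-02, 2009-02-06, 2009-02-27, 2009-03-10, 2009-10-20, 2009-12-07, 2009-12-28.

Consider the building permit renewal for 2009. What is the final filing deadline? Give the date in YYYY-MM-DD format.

2009-06-19

The statutory due date is 2009-06-21.
Because 2009-06-21 is a Sunday, the deadline becomes 2009-06-19 (Friday).
Final deadline: 2009-06-19.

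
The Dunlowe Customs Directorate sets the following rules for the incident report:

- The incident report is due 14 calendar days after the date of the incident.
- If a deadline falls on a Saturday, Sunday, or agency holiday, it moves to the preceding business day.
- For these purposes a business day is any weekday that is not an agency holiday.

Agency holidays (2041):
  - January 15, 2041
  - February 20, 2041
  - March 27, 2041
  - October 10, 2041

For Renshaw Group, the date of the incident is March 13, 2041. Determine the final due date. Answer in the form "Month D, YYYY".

March 26, 2041

Trigger date March 13, 2041 + 14 calendar days = March 27, 2041.
March 27, 2041 falls on a listed holiday. Rolling to the preceding business day gives March 26, 2041, a Tuesday.
Deadline: March 26, 2041.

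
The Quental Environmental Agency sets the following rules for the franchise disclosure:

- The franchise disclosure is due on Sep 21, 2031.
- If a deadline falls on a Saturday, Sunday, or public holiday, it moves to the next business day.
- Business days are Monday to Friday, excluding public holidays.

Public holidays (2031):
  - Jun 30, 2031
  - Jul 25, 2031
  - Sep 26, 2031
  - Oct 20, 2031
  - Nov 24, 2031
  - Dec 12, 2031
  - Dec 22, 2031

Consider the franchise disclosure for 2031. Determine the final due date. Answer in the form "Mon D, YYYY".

Start from the fixed due date, Sep 21, 2031.
Sep 21, 2031 falls on a Sunday. Rolling to the next business day gives Sep 22, 2031, a Monday.
Final deadline: Sep 22, 2031.

Sep 22, 2031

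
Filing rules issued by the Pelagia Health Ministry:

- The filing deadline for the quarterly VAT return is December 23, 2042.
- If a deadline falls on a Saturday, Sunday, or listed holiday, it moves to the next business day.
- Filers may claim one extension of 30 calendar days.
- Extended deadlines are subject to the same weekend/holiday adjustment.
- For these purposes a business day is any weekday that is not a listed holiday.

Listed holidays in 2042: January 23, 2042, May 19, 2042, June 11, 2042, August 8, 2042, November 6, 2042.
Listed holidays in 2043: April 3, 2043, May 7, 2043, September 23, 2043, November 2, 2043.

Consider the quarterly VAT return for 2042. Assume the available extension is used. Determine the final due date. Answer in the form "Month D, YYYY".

January 22, 2043

The statutory due date is December 23, 2042.
Since December 23, 2042 is a Tuesday and not a holiday, the date is unchanged.
The 30-calendar-day extension moves the deadline from December 23, 2042 to January 22, 2043.
Since January 22, 2043 is a Thursday and not a holiday, the date is unchanged.
Deadline: January 22, 2043.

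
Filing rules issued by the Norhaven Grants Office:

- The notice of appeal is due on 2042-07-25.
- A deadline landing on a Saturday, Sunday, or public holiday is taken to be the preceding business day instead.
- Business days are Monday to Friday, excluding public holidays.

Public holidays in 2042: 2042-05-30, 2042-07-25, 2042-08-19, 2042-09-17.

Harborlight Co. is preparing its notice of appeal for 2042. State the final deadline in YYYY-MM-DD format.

The stated deadline is 2042-07-25.
2042-07-25 is a listed holiday, so it moves to the preceding business day, 2042-07-24 (Thursday).
So the filing is due 2042-07-24.

2042-07-24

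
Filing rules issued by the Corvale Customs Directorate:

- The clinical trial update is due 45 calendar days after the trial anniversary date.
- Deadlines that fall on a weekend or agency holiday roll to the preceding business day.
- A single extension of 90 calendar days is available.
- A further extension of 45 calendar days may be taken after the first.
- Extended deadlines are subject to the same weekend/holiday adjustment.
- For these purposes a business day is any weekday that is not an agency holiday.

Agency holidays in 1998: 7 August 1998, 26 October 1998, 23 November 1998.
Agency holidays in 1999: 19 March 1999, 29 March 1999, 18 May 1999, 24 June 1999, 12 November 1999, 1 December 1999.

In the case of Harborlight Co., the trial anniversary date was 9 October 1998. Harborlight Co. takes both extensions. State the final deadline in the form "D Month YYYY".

2 April 1999

45 calendar days after 9 October 1998 is 23 November 1998.
23 November 1998 is a listed holiday; the preceding business day is 20 November 1998 (Friday).
Add the 90 calendar-day extension to 20 November 1998: 18 February 1999.
Since 18 February 1999 is a Thursday and not a holiday, the date is unchanged.
With the 45-day extension, 18 February 1999 becomes 4 April 1999.
4 April 1999 is a Sunday, so it moves to the preceding business day, 2 April 1999 (Friday).
Final deadline: 2 April 1999.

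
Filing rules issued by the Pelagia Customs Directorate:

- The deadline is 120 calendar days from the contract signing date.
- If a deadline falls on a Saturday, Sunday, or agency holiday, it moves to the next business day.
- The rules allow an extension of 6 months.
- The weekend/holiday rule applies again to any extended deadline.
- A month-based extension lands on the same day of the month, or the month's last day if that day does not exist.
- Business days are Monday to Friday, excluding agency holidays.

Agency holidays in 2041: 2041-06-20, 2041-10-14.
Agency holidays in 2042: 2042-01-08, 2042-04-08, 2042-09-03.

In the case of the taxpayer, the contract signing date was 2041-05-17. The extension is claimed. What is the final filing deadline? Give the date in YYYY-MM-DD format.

2042-03-17

Adding 120 calendar days to 2041-05-17 gives 2041-09-14.
2041-09-14 is a Saturday, so it moves to the next business day, 2041-09-16 (Monday).
Add 6 months to 2041-09-16: 2042-03-16.
2042-03-16 is a Sunday; the next business day is 2042-03-17 (Monday).
Final deadline: 2042-03-17.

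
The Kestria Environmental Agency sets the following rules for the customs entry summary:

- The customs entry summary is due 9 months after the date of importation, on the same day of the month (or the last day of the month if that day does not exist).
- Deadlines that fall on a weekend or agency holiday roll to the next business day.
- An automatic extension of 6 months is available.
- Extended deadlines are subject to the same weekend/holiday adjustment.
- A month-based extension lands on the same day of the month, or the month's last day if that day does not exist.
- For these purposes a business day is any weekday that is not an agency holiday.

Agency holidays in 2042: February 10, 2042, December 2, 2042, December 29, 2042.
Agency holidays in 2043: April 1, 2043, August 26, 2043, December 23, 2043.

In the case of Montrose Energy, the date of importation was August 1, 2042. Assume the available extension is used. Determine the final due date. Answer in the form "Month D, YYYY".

November 2, 2043

9 months from August 1, 2042 is May 1, 2043.
Since May 1, 2043 is a Friday and not a holiday, the date is unchanged.
The 6 months extension carries May 1, 2043 to November 1, 2043.
November 1, 2043 is a Sunday; the next business day is November 2, 2043 (Monday).
Deadline: November 2, 2043.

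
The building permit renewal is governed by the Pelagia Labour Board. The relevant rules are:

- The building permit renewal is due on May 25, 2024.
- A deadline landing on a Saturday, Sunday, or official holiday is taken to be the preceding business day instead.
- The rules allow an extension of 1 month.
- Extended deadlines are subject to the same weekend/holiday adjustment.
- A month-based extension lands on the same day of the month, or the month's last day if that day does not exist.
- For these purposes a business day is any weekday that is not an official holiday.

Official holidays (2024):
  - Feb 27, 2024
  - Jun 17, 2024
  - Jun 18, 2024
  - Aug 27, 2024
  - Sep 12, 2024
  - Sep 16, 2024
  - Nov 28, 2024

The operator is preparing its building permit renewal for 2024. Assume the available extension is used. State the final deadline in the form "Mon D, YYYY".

The stated deadline is May 25, 2024.
May 25, 2024 is a Saturday; the preceding business day is May 24, 2024 (Friday).
Add 1 month to May 24, 2024: Jun 24, 2024.
Jun 24, 2024 (Monday) is already a business day.
Final deadline: Jun 24, 2024.

Jun 24, 2024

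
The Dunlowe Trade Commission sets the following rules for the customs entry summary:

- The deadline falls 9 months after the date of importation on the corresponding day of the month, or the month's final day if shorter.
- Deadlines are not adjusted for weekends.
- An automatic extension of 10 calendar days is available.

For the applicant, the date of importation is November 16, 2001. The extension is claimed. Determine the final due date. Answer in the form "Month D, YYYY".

Moving 9 months forward from November 16, 2001 on the corresponding day gives August 16, 2002.
August 16, 2002 is a Friday; no weekend or holiday adjustment applies.
The 10-calendar-day extension moves the deadline from August 16, 2002 to August 26, 2002.
No adjustment is made for weekends or holidays, so August 26, 2002 stands.
Deadline: August 26, 2002.

August 26, 2002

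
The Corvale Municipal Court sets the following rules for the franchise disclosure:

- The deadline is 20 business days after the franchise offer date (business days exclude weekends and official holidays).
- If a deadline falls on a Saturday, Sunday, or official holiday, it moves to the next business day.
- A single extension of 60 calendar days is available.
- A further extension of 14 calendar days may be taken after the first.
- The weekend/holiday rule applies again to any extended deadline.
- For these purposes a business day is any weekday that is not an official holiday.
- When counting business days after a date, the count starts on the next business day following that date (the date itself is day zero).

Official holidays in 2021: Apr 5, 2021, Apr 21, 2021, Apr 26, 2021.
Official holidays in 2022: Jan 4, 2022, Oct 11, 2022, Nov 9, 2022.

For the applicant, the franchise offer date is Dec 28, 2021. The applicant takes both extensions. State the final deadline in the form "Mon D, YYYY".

Apr 11, 2022

Counting 20 business days after Dec 28, 2021 (skipping weekends and listed holidays) reaches Jan 26, 2022.
Jan 26, 2022 falls on a Wednesday, which is a business day, so no adjustment is needed.
The 60-calendar-day extension moves the deadline from Jan 26, 2022 to Mar 27, 2022.
Mar 27, 2022 is a Sunday, so it moves to the next business day, Mar 28, 2022 (Monday).
The 14-calendar-day extension moves the deadline from Mar 28, 2022 to Apr 11, 2022.
Apr 11, 2022 falls on a Monday, which is a business day, so no adjustment is needed.
So the filing is due Apr 11, 2022.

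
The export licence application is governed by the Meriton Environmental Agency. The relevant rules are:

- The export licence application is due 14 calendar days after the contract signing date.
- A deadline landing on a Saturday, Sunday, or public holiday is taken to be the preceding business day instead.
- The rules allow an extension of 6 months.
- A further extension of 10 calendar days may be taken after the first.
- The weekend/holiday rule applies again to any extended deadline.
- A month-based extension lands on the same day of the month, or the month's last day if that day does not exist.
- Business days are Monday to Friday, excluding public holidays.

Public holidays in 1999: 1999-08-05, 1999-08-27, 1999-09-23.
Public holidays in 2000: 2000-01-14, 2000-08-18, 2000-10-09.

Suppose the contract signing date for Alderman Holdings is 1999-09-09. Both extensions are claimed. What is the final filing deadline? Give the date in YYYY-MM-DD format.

2000-03-31

14 calendar days after 1999-09-09 is 1999-09-23.
Because 1999-09-23 is a listed holiday, the deadline becomes 1999-09-22 (Wednesday).
Applying the 6 months extension: 6 months after 1999-09-22 is 2000-03-22.
2000-03-22 falls on a Wednesday, which is a business day, so no adjustment is needed.
The 10-calendar-day extension moves the deadline from 2000-03-22 to 2000-04-01.
Because 2000-04-01 is a Saturday, the deadline becomes 2000-03-31 (Friday).
The final due date is 2000-03-31.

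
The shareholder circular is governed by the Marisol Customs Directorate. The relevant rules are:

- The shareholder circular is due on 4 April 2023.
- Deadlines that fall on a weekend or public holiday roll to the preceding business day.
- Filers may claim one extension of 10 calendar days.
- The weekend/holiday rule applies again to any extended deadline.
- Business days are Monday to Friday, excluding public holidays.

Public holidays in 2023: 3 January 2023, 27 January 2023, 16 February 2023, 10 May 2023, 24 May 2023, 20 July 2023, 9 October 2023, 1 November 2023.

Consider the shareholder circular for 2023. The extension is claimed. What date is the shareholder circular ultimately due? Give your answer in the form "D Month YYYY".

14 April 2023

Start from the fixed due date, 4 April 2023.
Since 4 April 2023 is a Tuesday and not a holiday, the date is unchanged.
Applying the 10-calendar-day extension: 4 April 2023 + 10 days = 14 April 2023.
14 April 2023 (Friday) is already a business day.
Final deadline: 14 April 2023.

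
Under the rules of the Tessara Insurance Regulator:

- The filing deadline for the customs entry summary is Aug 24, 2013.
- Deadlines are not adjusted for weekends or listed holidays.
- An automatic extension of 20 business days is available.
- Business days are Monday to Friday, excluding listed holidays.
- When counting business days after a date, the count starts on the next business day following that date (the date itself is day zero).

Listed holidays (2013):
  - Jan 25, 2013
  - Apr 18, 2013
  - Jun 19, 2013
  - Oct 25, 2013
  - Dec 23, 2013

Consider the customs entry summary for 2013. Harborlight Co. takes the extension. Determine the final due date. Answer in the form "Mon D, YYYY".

The statutory due date is Aug 24, 2013.
Aug 24, 2013 is a Saturday; no weekend or holiday adjustment applies.
Applying the 20-business-day extension: 20 business days after Aug 24, 2013 is Sep 20, 2013.
No adjustment is made for weekends or holidays, so Sep 20, 2013 stands.
So the filing is due Sep 20, 2013.

Sep 20, 2013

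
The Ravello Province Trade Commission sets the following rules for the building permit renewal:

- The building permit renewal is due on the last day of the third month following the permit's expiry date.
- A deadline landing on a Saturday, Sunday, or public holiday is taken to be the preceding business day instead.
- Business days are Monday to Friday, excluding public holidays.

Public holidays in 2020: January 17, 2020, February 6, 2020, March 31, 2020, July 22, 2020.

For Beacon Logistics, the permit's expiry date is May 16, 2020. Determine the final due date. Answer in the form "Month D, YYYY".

August 31, 2020

3 months after May 16, 2020 falls in August 2020; the last day of that month is August 31, 2020.
August 31, 2020 falls on a Monday, which is a business day, so no adjustment is needed.
The final due date is August 31, 2020.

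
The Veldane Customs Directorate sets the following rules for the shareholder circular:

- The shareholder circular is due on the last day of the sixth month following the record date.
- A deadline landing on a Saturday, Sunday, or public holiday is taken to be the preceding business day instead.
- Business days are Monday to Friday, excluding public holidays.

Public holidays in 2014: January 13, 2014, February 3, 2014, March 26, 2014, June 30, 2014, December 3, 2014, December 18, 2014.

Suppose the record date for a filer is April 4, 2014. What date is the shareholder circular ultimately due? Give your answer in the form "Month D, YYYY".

6 months after April 4, 2014 falls in October 2014; the last day of that month is October 31, 2014.
October 31, 2014 is a Friday and not a listed holiday, so it stands.
The final due date is October 31, 2014.

October 31, 2014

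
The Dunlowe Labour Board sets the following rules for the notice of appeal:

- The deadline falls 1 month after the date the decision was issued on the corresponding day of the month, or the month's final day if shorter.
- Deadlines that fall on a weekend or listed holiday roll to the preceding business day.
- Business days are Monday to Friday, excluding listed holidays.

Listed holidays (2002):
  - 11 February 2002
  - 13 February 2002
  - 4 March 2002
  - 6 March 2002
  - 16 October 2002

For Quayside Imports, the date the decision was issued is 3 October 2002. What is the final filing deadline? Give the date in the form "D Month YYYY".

1 month from 3 October 2002 is 3 November 2002.
3 November 2002 is a Sunday, so it moves to the preceding business day, 1 November 2002 (Friday).
So the filing is due 1 November 2002.

1 November 2002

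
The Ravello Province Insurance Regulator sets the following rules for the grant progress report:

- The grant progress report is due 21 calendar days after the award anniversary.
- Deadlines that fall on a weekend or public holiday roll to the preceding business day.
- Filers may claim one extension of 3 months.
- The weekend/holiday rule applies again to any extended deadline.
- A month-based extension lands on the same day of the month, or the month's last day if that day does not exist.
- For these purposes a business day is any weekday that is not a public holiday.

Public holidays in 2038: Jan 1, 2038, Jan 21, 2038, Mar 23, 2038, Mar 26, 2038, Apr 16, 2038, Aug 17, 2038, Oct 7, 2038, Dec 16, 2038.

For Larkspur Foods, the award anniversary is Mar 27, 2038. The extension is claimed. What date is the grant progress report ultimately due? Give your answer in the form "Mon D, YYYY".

Jul 15, 2038

From Mar 27, 2038, 21 calendar days later is Apr 17, 2038.
Apr 17, 2038 is a Saturday, so it moves to the preceding business day, Apr 15, 2038 (Thursday).
Applying the 3 months extension: 3 months after Apr 15, 2038 is Jul 15, 2038.
Jul 15, 2038 is a Thursday and not a listed holiday, so it stands.
So the filing is due Jul 15, 2038.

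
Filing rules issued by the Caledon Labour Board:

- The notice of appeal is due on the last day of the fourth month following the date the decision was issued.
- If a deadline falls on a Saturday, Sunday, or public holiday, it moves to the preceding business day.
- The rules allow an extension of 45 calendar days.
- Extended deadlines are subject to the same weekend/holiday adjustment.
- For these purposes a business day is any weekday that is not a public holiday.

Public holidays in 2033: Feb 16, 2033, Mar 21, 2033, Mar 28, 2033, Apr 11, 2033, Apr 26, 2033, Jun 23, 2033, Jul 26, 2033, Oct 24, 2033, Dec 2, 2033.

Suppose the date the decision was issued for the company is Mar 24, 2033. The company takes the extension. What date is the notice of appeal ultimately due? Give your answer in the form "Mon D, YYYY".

Sep 12, 2033

The fourth month after Mar 24, 2033 is July 2033, whose last day is Jul 31, 2033.
Jul 31, 2033 is a Sunday; the preceding business day is Jul 29, 2033 (Friday).
Add the 45 calendar-day extension to Jul 29, 2033: Sep 12, 2033.
Sep 12, 2033 (Monday) is already a business day.
The final due date is Sep 12, 2033.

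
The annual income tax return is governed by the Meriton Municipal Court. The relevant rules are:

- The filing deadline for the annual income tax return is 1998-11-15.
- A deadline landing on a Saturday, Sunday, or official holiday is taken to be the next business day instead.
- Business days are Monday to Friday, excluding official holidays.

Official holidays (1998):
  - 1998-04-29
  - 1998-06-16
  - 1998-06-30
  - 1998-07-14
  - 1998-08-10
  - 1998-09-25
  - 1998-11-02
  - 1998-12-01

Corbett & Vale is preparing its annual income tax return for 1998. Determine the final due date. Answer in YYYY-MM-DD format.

The statutory due date is 1998-11-15.
Because 1998-11-15 is a Sunday, the deadline becomes 1998-11-16 (Monday).
Final deadline: 1998-11-16.

1998-11-16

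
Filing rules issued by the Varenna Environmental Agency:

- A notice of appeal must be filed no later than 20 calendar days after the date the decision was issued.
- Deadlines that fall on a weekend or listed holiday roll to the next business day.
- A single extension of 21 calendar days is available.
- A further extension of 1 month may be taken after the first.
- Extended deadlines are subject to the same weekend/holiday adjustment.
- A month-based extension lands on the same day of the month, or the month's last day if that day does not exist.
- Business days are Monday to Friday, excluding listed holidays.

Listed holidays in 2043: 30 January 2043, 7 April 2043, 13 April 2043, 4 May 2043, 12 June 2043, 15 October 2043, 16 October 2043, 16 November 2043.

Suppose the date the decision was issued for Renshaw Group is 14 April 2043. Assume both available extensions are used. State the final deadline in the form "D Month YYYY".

Trigger date 14 April 2043 + 20 calendar days = 4 May 2043.
4 May 2043 is a listed holiday, so it moves to the next business day, 5 May 2043 (Tuesday).
With the 21-day extension, 5 May 2043 becomes 26 May 2043.
Since 26 May 2043 is a Tuesday and not a holiday, the date is unchanged.
The 1 month extension carries 26 May 2043 to 26 June 2043.
26 June 2043 is a Friday and not a listed holiday, so it stands.
Final deadline: 26 June 2043.

26 June 2043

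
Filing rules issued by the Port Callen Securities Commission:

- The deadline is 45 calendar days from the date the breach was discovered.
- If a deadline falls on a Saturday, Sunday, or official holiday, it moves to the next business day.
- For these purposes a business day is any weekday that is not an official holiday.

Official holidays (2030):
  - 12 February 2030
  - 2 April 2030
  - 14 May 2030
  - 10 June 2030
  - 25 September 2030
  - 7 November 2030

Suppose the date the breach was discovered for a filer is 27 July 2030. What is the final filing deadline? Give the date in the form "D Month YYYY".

Adding 45 calendar days to 27 July 2030 gives 10 September 2030.
10 September 2030 falls on a Tuesday, which is a business day, so no adjustment is needed.
Final deadline: 10 September 2030.

10 September 2030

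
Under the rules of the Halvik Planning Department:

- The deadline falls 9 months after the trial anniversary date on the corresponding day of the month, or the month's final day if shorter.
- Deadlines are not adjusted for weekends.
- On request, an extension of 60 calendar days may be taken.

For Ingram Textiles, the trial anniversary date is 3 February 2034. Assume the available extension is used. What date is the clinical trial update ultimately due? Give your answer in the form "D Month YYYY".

2 January 2035

9 months after 3 February 2034, on the same day of the month, is 3 November 2034.
3 November 2034 falls on a Friday. The rules make no weekend/holiday allowance, so it remains 3 November 2034.
Add the 60 calendar-day extension to 3 November 2034: 2 January 2035.
2 January 2035 is a Tuesday; no weekend or holiday adjustment applies.
The final due date is 2 January 2035.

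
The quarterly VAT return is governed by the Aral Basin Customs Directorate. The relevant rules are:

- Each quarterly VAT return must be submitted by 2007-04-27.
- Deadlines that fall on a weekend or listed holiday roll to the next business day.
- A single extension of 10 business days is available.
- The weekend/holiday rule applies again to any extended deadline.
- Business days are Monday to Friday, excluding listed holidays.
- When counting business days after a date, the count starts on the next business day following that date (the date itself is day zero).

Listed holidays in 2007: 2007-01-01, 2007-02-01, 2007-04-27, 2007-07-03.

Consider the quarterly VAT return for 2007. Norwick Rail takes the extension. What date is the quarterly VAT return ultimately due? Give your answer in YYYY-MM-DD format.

2007-05-14

The stated deadline is 2007-04-27.
2007-04-27 is a listed holiday; the next business day is 2007-04-30 (Monday).
The 10-business-day extension runs from 2007-04-30 to 2007-05-14.
2007-05-14 falls on a Monday, which is a business day, so no adjustment is needed.
The final due date is 2007-05-14.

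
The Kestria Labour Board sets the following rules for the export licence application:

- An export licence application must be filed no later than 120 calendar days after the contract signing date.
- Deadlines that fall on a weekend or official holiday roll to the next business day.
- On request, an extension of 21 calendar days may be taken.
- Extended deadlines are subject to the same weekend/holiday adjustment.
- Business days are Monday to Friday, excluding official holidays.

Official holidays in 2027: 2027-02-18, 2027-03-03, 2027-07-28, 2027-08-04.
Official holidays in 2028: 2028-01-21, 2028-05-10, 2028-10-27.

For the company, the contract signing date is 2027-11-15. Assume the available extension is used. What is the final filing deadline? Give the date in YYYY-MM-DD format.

Trigger date 2027-11-15 + 120 calendar days = 2028-03-14.
Since 2028-03-14 is a Tuesday and not a holiday, the date is unchanged.
With the 21-day extension, 2028-03-14 becomes 2028-04-04.
2028-04-04 falls on a Tuesday, which is a business day, so no adjustment is needed.
The final due date is 2028-04-04.

2028-04-04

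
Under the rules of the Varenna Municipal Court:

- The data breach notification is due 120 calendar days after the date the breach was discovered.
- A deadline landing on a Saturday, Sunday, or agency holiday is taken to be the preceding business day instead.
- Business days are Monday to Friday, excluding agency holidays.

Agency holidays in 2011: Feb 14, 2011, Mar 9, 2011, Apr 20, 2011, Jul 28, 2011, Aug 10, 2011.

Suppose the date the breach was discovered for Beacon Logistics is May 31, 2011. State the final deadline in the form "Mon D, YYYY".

Sep 28, 2011

Trigger date May 31, 2011 + 120 calendar days = Sep 28, 2011.
Since Sep 28, 2011 is a Wednesday and not a holiday, the date is unchanged.
Deadline: Sep 28, 2011.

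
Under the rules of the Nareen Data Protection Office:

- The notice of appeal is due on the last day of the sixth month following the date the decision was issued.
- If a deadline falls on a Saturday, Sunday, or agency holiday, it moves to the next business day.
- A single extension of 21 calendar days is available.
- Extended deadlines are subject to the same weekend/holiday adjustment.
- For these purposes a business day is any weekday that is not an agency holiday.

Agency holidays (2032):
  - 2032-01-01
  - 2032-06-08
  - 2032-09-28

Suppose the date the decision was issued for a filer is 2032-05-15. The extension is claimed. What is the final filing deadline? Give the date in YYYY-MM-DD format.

2032-12-21

6 months after 2032-05-15 is November 2032; that month ends on 2032-11-30.
2032-11-30 (Tuesday) is already a business day.
Add the 21 calendar-day extension to 2032-11-30: 2032-12-21.
2032-12-21 (Tuesday) is already a business day.
The final due date is 2032-12-21.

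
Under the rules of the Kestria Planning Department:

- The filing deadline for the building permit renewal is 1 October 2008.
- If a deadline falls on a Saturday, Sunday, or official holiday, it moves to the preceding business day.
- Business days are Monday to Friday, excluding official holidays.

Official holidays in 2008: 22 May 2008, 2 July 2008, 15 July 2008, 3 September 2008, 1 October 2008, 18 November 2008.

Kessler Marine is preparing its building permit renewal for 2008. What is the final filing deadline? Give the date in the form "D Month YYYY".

30 September 2008

The stated deadline is 1 October 2008.
1 October 2008 falls on a listed holiday. Rolling to the preceding business day gives 30 September 2008, a Tuesday.
The final due date is 30 September 2008.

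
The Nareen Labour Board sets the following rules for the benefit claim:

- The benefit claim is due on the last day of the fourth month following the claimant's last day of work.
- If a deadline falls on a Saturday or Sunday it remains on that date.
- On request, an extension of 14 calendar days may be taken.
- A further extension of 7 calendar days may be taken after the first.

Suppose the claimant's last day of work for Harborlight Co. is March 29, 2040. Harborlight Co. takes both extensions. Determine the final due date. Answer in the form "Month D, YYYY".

The fourth month after March 29, 2040 is July 2040, whose last day is July 31, 2040.
No adjustment is made for weekends or holidays, so July 31, 2040 stands.
The 14-calendar-day extension moves the deadline from July 31, 2040 to August 14, 2040.
August 14, 2040 falls on a Tuesday. The rules make no weekend/holiday allowance, so it remains August 14, 2040.
With the 7-day extension, August 14, 2040 becomes August 21, 2040.
No adjustment is made for weekends or holidays, so August 21, 2040 stands.
Deadline: August 21, 2040.

August 21, 2040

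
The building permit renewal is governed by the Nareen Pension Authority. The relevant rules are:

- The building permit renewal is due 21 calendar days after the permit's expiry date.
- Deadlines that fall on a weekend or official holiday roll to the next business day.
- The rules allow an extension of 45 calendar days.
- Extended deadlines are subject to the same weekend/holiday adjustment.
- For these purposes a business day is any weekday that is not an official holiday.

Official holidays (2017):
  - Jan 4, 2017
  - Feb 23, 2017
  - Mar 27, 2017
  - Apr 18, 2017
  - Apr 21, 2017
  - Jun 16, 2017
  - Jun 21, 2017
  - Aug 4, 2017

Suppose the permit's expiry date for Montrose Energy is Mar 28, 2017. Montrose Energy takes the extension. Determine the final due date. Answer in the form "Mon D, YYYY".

Jun 5, 2017

From Mar 28, 2017, 21 calendar days later is Apr 18, 2017.
Apr 18, 2017 falls on a listed holiday. Rolling to the next business day gives Apr 19, 2017, a Wednesday.
Add the 45 calendar-day extension to Apr 19, 2017: Jun 3, 2017.
Because Jun 3, 2017 is a Saturday, the deadline becomes Jun 5, 2017 (Monday).
So the filing is due Jun 5, 2017.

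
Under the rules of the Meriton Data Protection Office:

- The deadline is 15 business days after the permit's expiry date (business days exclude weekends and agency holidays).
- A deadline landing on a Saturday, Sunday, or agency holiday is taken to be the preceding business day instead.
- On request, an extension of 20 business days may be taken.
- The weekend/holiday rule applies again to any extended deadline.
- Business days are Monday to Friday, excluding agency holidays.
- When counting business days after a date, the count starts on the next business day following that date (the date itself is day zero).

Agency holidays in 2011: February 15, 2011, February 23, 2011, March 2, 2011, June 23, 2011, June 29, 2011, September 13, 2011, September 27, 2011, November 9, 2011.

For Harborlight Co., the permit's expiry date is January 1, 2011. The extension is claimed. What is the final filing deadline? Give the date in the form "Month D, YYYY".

Starting the day after January 1, 2011 and counting 15 business days lands on January 21, 2011.
Since January 21, 2011 is a Friday and not a holiday, the date is unchanged.
Counting 20 further business days from January 21, 2011 reaches February 21, 2011.
February 21, 2011 (Monday) is already a business day.
Final deadline: February 21, 2011.

February 21, 2011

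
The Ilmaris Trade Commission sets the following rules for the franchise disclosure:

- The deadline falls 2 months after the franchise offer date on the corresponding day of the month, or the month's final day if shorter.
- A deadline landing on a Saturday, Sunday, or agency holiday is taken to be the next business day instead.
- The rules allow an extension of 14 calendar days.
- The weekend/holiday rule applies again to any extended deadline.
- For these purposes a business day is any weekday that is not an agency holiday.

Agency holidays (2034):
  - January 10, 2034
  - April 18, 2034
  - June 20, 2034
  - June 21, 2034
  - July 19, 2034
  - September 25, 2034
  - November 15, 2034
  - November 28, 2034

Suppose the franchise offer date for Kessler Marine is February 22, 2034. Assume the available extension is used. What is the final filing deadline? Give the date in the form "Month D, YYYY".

May 8, 2034

2 months after February 22, 2034, on the same day of the month, is April 22, 2034.
April 22, 2034 falls on a Saturday. Rolling to the next business day gives April 24, 2034, a Monday.
With the 14-day extension, April 24, 2034 becomes May 8, 2034.
May 8, 2034 is a Monday and not a listed holiday, so it stands.
So the filing is due May 8, 2034.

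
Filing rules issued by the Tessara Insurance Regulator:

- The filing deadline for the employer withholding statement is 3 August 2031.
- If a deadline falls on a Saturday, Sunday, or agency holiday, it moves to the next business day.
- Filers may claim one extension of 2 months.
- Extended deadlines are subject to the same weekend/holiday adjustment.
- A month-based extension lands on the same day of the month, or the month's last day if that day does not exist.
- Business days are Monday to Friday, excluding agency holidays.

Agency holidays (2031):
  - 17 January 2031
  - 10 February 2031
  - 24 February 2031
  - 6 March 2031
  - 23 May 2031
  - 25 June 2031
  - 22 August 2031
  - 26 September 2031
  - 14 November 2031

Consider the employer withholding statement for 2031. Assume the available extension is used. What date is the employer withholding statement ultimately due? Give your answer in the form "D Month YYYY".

6 October 2031

Start from the fixed due date, 3 August 2031.
3 August 2031 falls on a Sunday. Rolling to the next business day gives 4 August 2031, a Monday.
Applying the 2 months extension: 2 months after 4 August 2031 is 4 October 2031.
4 October 2031 is a Saturday; the next business day is 6 October 2031 (Monday).
Deadline: 6 October 2031.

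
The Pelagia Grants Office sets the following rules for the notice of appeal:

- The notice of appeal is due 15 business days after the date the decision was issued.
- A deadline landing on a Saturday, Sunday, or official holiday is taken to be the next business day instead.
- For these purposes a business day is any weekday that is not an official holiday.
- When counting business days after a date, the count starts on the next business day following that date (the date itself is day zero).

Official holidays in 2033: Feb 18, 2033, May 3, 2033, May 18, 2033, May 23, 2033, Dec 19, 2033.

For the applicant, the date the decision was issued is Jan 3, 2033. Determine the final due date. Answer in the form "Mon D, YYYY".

Jan 24, 2033

15 business days after Jan 3, 2033, excluding weekends and holidays, is Jan 24, 2033.
Jan 24, 2033 is a Monday and not a listed holiday, so it stands.
So the filing is due Jan 24, 2033.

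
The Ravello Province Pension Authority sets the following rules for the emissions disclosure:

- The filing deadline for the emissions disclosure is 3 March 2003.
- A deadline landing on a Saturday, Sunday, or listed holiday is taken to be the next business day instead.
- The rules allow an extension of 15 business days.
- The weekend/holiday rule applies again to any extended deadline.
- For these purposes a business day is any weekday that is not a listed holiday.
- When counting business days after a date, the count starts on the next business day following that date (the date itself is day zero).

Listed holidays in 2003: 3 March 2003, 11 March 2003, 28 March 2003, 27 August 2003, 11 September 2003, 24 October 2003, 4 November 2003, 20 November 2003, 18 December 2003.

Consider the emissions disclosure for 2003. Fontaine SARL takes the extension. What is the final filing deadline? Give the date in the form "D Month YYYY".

The statutory due date is 3 March 2003.
3 March 2003 falls on a listed holiday. Rolling to the next business day gives 4 March 2003, a Tuesday.
Counting 15 further business days from 4 March 2003 reaches 26 March 2003.
26 March 2003 is a Wednesday and not a listed holiday, so it stands.
Final deadline: 26 March 2003.

26 March 2003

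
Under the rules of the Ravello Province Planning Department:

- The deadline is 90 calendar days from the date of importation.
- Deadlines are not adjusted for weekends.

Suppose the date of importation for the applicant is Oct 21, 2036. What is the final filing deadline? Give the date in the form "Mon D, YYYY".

From Oct 21, 2036, 90 calendar days later is Jan 19, 2037.
No adjustment is made for weekends or holidays, so Jan 19, 2037 stands.
Final deadline: Jan 19, 2037.

Jan 19, 2037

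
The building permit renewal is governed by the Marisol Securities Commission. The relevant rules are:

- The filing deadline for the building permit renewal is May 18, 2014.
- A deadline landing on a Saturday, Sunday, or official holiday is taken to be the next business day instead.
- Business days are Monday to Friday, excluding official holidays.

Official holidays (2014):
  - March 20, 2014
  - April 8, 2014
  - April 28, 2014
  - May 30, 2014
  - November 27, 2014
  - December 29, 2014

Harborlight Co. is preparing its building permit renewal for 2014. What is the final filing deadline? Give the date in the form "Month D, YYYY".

May 19, 2014

The statutory due date is May 18, 2014.
May 18, 2014 falls on a Sunday. Rolling to the next business day gives May 19, 2014, a Monday.
Final deadline: May 19, 2014.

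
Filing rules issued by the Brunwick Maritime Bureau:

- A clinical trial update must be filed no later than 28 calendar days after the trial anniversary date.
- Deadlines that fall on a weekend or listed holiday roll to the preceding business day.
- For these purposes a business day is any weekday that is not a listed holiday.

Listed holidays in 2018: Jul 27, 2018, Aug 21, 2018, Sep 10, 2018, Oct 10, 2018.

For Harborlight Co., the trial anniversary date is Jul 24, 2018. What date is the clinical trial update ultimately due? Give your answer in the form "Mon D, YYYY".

Aug 20, 2018

Adding 28 calendar days to Jul 24, 2018 gives Aug 21, 2018.
Aug 21, 2018 is a listed holiday, so it moves to the preceding business day, Aug 20, 2018 (Monday).
The final due date is Aug 20, 2018.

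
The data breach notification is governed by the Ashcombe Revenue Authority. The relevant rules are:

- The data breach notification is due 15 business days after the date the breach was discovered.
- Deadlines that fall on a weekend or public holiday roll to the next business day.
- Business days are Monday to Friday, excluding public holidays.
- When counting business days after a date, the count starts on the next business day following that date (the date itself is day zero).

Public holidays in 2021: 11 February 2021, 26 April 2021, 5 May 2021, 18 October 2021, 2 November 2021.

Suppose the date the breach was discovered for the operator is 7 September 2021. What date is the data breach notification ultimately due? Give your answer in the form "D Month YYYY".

28 September 2021

Counting 15 business days after 7 September 2021 (skipping weekends and listed holidays) reaches 28 September 2021.
28 September 2021 is a Tuesday and not a listed holiday, so it stands.
The final due date is 28 September 2021.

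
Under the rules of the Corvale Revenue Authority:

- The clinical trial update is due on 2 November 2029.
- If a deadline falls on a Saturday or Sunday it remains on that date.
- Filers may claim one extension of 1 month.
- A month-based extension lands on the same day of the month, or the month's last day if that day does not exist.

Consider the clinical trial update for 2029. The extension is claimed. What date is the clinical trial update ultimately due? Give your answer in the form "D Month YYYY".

Start from the fixed due date, 2 November 2029.
2 November 2029 falls on a Friday. The rules make no weekend/holiday allowance, so it remains 2 November 2029.
Applying the 1 month extension: 1 month after 2 November 2029 is 2 December 2029.
2 December 2029 is a Sunday; no weekend or holiday adjustment applies.
The final due date is 2 December 2029.

2 December 2029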